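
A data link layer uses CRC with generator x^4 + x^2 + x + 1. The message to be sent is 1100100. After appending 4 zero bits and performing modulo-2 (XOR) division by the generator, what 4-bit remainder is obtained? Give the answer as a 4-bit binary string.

0111

Append 4 zeros: 11001000000. Divide by 10111 (XOR where the leading bit is 1):
  pos 0: 11001 XOR 10111 = 01110
  pos 1: 11100 XOR 10111 = 01011
  pos 2: 10110 XOR 10111 = 00001
  pos 6: 10000 XOR 10111 = 00111
Remainder (last 4 bits) = 0111. This is the CRC / FCS.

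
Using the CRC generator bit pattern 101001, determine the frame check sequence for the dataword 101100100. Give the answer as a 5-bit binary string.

Append 5 zeros: 10110010000000. Divide by 101001 (XOR where the leading bit is 1):
  pos 0: 101100 XOR 101001 = 000101
  pos 3: 101100 XOR 101001 = 000101
  pos 6: 101000 XOR 101001 = 000001
Remainder (last 5 bits) = 00100. This is the CRC / FCS.

00100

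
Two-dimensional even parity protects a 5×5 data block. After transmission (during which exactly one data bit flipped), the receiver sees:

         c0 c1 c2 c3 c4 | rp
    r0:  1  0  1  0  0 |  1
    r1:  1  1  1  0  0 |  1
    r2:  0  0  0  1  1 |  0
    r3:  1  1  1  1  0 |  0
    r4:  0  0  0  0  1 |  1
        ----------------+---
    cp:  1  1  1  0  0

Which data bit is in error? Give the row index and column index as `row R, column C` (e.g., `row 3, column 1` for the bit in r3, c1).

Recompute each row's even parity and compare to rp:
  r0: data parity 0, sent rp 1 → mismatch
  r1: data parity 1, sent rp 1 → ok
  r2: data parity 0, sent rp 0 → ok
  r3: data parity 0, sent rp 0 → ok
  r4: data parity 1, sent rp 1 → ok
Recompute each column's even parity and compare to cp:
  c0: data parity 1, sent cp 1 → ok
  c1: data parity 0, sent cp 1 → mismatch
  c2: data parity 1, sent cp 1 → ok
  c3: data parity 0, sent cp 0 → ok
  c4: data parity 0, sent cp 0 → ok
Exactly one row (r0) and one column (c1) fail → the flipped bit is at their intersection.

row 0, column 1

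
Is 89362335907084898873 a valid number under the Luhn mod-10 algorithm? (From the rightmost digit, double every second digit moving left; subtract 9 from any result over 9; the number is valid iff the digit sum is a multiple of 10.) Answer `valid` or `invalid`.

From the right, keep odd positions and double even positions (subtract 9 from any doubled value over 9):
  doubled (positions 2,4,...): 5 7 7 7 5 9 6 4 6 7 → sum 63
  kept (positions 1,3,...): 3 8 9 4 0 0 5 3 6 9 → sum 47
Total = 110.
110 mod 10 = 0, so the number is valid.

valid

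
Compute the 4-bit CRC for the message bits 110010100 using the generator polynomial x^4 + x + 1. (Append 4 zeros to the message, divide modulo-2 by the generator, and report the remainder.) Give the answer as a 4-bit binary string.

Append 4 zeros: 1100101000000. Divide by 10011 (XOR where the leading bit is 1):
  pos 0: 11001 XOR 10011 = 01010
  pos 1: 10100 XOR 10011 = 00111
  pos 3: 11110 XOR 10011 = 01101
  pos 4: 11010 XOR 10011 = 01001
  pos 5: 10010 XOR 10011 = 00001
Remainder (last 4 bits) = 1000. This is the CRC / FCS.

1000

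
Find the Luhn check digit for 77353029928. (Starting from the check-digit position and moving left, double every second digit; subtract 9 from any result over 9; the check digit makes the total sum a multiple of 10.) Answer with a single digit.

Partial digits right→left: 8 2 9 9 2 0 3 5 3 7 7
Double every second digit counting from the check-digit position (so the 1st, 3rd, 5th, ... of the partial from the right).
  doubled (with −9 where >9): 7 9 4 6 6 5 → sum 37
  kept as-is: 2 9 0 5 7 → sum 23
Total = 37 + 23 = 60.
Check digit = (10 − (60 mod 10)) mod 10 = 0.

0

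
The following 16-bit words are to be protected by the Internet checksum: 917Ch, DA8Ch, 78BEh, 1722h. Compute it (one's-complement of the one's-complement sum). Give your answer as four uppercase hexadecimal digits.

One's-complement addition (fold any carry out of bit 15 back into bit 0):
  0x917C + 0xDA8C = 0x16C08 → wrap carry → 0x6C09
  0x6C09 + 0x78BE = 0x0E4C7
  0xE4C7 + 0x1722 = 0x0FBE9
One's-complement sum = 0xFBE9.
Checksum = ~0xFBE9 & 0xFFFF = 0x0416.

0416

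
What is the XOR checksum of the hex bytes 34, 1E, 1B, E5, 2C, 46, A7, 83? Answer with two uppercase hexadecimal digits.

XOR the bytes together:
  start with 0x34
  0x34 ⊕ 0x1E = 0x2A
  0x2A ⊕ 0x1B = 0x31
  0x31 ⊕ 0xE5 = 0xD4
  0xD4 ⊕ 0x2C = 0xF8
  0xF8 ⊕ 0x46 = 0xBE
  0xBE ⊕ 0xA7 = 0x19
  0x19 ⊕ 0x83 = 0x9A

9A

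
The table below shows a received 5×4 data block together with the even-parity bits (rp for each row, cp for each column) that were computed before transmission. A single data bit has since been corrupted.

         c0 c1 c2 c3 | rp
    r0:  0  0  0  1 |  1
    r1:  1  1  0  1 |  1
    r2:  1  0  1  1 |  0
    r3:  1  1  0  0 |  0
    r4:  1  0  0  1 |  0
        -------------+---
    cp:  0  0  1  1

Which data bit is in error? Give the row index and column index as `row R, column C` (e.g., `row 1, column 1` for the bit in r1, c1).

Recompute each row's even parity and compare to rp:
  r0: data parity 1, sent rp 1 → ok
  r1: data parity 1, sent rp 1 → ok
  r2: data parity 1, sent rp 0 → mismatch
  r3: data parity 0, sent rp 0 → ok
  r4: data parity 0, sent rp 0 → ok
Recompute each column's even parity and compare to cp:
  c0: data parity 0, sent cp 0 → ok
  c1: data parity 0, sent cp 0 → ok
  c2: data parity 1, sent cp 1 → ok
  c3: data parity 0, sent cp 1 → mismatch
Exactly one row (r2) and one column (c3) fail → the flipped bit is at their intersection.

row 2, column 3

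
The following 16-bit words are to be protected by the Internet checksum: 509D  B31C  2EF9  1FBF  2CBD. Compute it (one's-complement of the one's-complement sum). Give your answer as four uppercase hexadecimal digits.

80D0

One's-complement addition (fold any carry out of bit 15 back into bit 0):
  0x509D + 0xB31C = 0x103B9 → wrap carry → 0x03BA
  0x03BA + 0x2EF9 = 0x032B3
  0x32B3 + 0x1FBF = 0x05272
  0x5272 + 0x2CBD = 0x07F2F
One's-complement sum = 0x7F2F.
Checksum = ~0x7F2F & 0xFFFF = 0x80D0.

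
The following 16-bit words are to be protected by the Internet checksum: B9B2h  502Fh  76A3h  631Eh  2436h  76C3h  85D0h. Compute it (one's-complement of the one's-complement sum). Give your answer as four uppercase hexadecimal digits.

One's-complement addition (fold any carry out of bit 15 back into bit 0):
  0xB9B2 + 0x502F = 0x109E1 → wrap carry → 0x09E2
  0x09E2 + 0x76A3 = 0x08085
  0x8085 + 0x631E = 0x0E3A3
  0xE3A3 + 0x2436 = 0x107D9 → wrap carry → 0x07DA
  0x07DA + 0x76C3 = 0x07E9D
  0x7E9D + 0x85D0 = 0x1046D → wrap carry → 0x046E
One's-complement sum = 0x046E.
Checksum = ~0x046E & 0xFFFF = 0xFB91.

FB91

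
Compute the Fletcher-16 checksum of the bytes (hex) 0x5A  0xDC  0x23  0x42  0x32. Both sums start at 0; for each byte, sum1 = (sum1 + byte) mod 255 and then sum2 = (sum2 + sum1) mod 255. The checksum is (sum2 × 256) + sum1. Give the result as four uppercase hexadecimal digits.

57CE

Running sums (mod 255):
  after byte 0 (0x5A): sum1=90, sum2=90
  after byte 1 (0xDC): sum1=55, sum2=145
  after byte 2 (0x23): sum1=90, sum2=235
  after byte 3 (0x42): sum1=156, sum2=136
  after byte 4 (0x32): sum1=206, sum2=87
Checksum = sum2·256 + sum1 = 87·256 + 206 = 22478 = 0x57CE.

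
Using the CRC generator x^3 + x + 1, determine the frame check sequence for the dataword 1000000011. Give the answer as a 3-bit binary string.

010

Append 3 zeros: 1000000011000. Divide by 1011 (XOR where the leading bit is 1):
  pos 0: 1000 XOR 1011 = 0011
  pos 2: 1100 XOR 1011 = 0111
  pos 3: 1110 XOR 1011 = 0101
  pos 4: 1010 XOR 1011 = 0001
  pos 7: 1110 XOR 1011 = 0101
  pos 8: 1010 XOR 1011 = 0001
Remainder (last 3 bits) = 010. This is the CRC / FCS.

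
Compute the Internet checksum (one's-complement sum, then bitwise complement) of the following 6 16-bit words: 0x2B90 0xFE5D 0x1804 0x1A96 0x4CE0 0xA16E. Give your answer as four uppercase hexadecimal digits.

One's-complement addition (fold any carry out of bit 15 back into bit 0):
  0x2B90 + 0xFE5D = 0x129ED → wrap carry → 0x29EE
  0x29EE + 0x1804 = 0x041F2
  0x41F2 + 0x1A96 = 0x05C88
  0x5C88 + 0x4CE0 = 0x0A968
  0xA968 + 0xA16E = 0x14AD6 → wrap carry → 0x4AD7
One's-complement sum = 0x4AD7.
Checksum = ~0x4AD7 & 0xFFFF = 0xB528.

B528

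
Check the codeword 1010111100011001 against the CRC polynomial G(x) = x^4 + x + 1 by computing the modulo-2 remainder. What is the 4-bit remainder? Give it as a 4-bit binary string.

0000

Modulo-2 division of 1010111100011001 by 10011:
  pos 0: 10101 XOR 10011 = 00110
  pos 2: 11011 XOR 10011 = 01000
  pos 3: 10001 XOR 10011 = 00010
  pos 6: 10000 XOR 10011 = 00011
  pos 9: 11110 XOR 10011 = 01101
  pos 10: 11010 XOR 10011 = 01001
  pos 11: 10011 XOR 10011 = 00000
Remainder = 0000 (zero — the frame passes the CRC check).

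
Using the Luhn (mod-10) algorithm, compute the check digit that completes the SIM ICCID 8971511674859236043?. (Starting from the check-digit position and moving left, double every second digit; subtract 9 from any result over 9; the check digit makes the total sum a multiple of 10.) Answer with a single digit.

Partial digits right→left: 3 4 0 6 3 2 9 5 8 4 7 6 1 1 5 1 7 9 8
Double every second digit counting from the check-digit position (so the 1st, 3rd, 5th, ... of the partial from the right).
  doubled (with −9 where >9): 6 0 6 9 7 5 2 1 5 7 → sum 48
  kept as-is: 4 6 2 5 4 6 1 1 9 → sum 38
Total = 48 + 38 = 86.
Check digit = (10 − (86 mod 10)) mod 10 = 4.

4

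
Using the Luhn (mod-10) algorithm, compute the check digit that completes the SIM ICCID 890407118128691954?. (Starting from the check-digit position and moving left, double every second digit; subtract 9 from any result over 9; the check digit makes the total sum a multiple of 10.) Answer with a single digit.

Partial digits right→left: 4 5 9 1 9 6 8 2 1 8 1 1 7 0 4 0 9 8
Double every second digit counting from the check-digit position (so the 1st, 3rd, 5th, ... of the partial from the right).
  doubled (with −9 where >9): 8 9 9 7 2 2 5 8 9 → sum 59
  kept as-is: 5 1 6 2 8 1 0 0 8 → sum 31
Total = 59 + 31 = 90.
Check digit = (10 − (90 mod 10)) mod 10 = 0.

0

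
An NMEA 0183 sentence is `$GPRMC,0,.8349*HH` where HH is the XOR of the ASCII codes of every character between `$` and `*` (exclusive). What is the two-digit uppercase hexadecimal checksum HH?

XOR the ASCII codes of the payload characters:
  'G' = 0x47 → acc = 0x47
  'P' = 0x50 → acc = 0x17
  'R' = 0x52 → acc = 0x45
  'M' = 0x4D → acc = 0x08
  'C' = 0x43 → acc = 0x4B
  ',' = 0x2C → acc = 0x67
  '0' = 0x30 → acc = 0x57
  ',' = 0x2C → acc = 0x7B
  '.' = 0x2E → acc = 0x55
  '8' = 0x38 → acc = 0x6D
  '3' = 0x33 → acc = 0x5E
  '4' = 0x34 → acc = 0x6A
  '9' = 0x39 → acc = 0x53
Checksum = 0x53.

53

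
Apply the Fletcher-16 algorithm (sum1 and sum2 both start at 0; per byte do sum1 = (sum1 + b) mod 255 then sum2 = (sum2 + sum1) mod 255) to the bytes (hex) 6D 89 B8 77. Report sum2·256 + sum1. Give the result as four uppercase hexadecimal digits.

3B27

Running sums (mod 255):
  after byte 0 (6D): sum1=109, sum2=109
  after byte 1 (89): sum1=246, sum2=100
  after byte 2 (B8): sum1=175, sum2=20
  after byte 3 (77): sum1=39, sum2=59
Checksum = sum2·256 + sum1 = 59·256 + 39 = 15143 = 0x3B27.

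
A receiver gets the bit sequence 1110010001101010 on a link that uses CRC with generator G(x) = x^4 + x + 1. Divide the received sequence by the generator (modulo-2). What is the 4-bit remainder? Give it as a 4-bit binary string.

Modulo-2 division of 1110010001101010 by 10011:
  pos 0: 11100 XOR 10011 = 01111
  pos 1: 11111 XOR 10011 = 01100
  pos 2: 11000 XOR 10011 = 01011
  pos 3: 10110 XOR 10011 = 00101
  pos 5: 10101 XOR 10011 = 00110
  pos 7: 11010 XOR 10011 = 01001
  pos 8: 10011 XOR 10011 = 00000
Remainder = 0010 (nonzero — an error is detected).

0010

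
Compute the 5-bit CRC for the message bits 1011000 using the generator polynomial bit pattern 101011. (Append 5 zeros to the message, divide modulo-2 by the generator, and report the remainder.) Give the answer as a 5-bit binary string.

11111

Append 5 zeros: 101100000000. Divide by 101011 (XOR where the leading bit is 1):
  pos 0: 101100 XOR 101011 = 000111
  pos 3: 111000 XOR 101011 = 010011
  pos 4: 100110 XOR 101011 = 001101
  pos 6: 110100 XOR 101011 = 011111
Remainder (last 5 bits) = 11111. This is the CRC / FCS.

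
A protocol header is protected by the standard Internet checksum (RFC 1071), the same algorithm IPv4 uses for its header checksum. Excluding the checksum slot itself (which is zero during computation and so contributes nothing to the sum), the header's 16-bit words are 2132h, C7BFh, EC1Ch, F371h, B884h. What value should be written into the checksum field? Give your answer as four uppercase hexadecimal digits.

7EFA

One's-complement addition (fold any carry out of bit 15 back into bit 0):
  0x2132 + 0xC7BF = 0x0E8F1
  0xE8F1 + 0xEC1C = 0x1D50D → wrap carry → 0xD50E
  0xD50E + 0xF371 = 0x1C87F → wrap carry → 0xC880
  0xC880 + 0xB884 = 0x18104 → wrap carry → 0x8105
One's-complement sum = 0x8105.
Checksum = ~0x8105 & 0xFFFF = 0x7EFA.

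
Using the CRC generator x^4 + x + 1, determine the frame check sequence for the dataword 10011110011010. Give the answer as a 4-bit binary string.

Append 4 zeros: 100111100110100000. Divide by 10011 (XOR where the leading bit is 1):
  pos 0: 10011 XOR 10011 = 00000
  pos 5: 11001 XOR 10011 = 01010
  pos 6: 10101 XOR 10011 = 00110
  pos 8: 11001 XOR 10011 = 01010
  pos 9: 10100 XOR 10011 = 00111
  pos 11: 11100 XOR 10011 = 01111
  pos 12: 11110 XOR 10011 = 01101
  pos 13: 11010 XOR 10011 = 01001
Remainder (last 4 bits) = 1001. This is the CRC / FCS.

1001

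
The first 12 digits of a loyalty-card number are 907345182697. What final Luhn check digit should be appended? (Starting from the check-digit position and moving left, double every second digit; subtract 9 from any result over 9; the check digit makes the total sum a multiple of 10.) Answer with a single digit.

Partial digits right→left: 7 9 6 2 8 1 5 4 3 7 0 9
Double every second digit counting from the check-digit position (so the 1st, 3rd, 5th, ... of the partial from the right).
  doubled (with −9 where >9): 5 3 7 1 6 0 → sum 22
  kept as-is: 9 2 1 4 7 9 → sum 32
Total = 22 + 32 = 54.
Check digit = (10 − (54 mod 10)) mod 10 = 6.

6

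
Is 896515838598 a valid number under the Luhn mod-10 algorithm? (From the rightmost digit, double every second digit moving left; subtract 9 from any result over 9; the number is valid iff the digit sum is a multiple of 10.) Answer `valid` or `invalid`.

valid

From the right, keep odd positions and double even positions (subtract 9 from any doubled value over 9):
  doubled (positions 2,4,...): 9 7 7 2 3 7 → sum 35
  kept (positions 1,3,...): 8 5 3 5 5 9 → sum 35
Total = 70.
70 mod 10 = 0, so the number is valid.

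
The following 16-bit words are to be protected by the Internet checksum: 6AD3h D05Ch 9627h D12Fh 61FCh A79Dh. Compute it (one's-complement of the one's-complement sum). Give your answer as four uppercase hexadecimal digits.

One's-complement addition (fold any carry out of bit 15 back into bit 0):
  0x6AD3 + 0xD05C = 0x13B2F → wrap carry → 0x3B30
  0x3B30 + 0x9627 = 0x0D157
  0xD157 + 0xD12F = 0x1A286 → wrap carry → 0xA287
  0xA287 + 0x61FC = 0x10483 → wrap carry → 0x0484
  0x0484 + 0xA79D = 0x0AC21
One's-complement sum = 0xAC21.
Checksum = ~0xAC21 & 0xFFFF = 0x53DE.

53DE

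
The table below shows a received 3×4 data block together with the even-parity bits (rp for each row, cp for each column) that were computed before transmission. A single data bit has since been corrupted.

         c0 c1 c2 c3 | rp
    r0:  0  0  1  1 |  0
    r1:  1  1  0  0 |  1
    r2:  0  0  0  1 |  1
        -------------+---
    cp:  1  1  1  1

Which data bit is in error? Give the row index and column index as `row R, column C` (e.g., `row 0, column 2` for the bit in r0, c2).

Recompute each row's even parity and compare to rp:
  r0: data parity 0, sent rp 0 → ok
  r1: data parity 0, sent rp 1 → mismatch
  r2: data parity 1, sent rp 1 → ok
Recompute each column's even parity and compare to cp:
  c0: data parity 1, sent cp 1 → ok
  c1: data parity 1, sent cp 1 → ok
  c2: data parity 1, sent cp 1 → ok
  c3: data parity 0, sent cp 1 → mismatch
Exactly one row (r1) and one column (c3) fail → the flipped bit is at their intersection.

row 1, column 3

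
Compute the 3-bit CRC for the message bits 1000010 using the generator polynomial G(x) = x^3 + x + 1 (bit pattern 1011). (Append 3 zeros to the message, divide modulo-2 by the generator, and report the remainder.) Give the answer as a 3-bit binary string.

010

Append 3 zeros: 1000010000. Divide by 1011 (XOR where the leading bit is 1):
  pos 0: 1000 XOR 1011 = 0011
  pos 2: 1101 XOR 1011 = 0110
  pos 3: 1100 XOR 1011 = 0111
  pos 4: 1110 XOR 1011 = 0101
  pos 5: 1010 XOR 1011 = 0001
Remainder (last 3 bits) = 010. This is the CRC / FCS.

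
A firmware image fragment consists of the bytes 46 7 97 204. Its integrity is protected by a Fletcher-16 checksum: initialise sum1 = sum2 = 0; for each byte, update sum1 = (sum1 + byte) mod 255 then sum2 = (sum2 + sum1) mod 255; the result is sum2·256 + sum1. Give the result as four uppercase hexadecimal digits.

Running sums (mod 255):
  after byte 0 (46): sum1=46, sum2=46
  after byte 1 (7): sum1=53, sum2=99
  after byte 2 (97): sum1=150, sum2=249
  after byte 3 (204): sum1=99, sum2=93
Checksum = sum2·256 + sum1 = 93·256 + 99 = 23907 = 0x5D63.

5D63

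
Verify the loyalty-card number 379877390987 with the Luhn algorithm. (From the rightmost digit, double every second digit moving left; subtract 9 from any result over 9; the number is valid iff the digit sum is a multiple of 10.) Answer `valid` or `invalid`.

valid

From the right, keep odd positions and double even positions (subtract 9 from any doubled value over 9):
  doubled (positions 2,4,...): 7 0 6 5 9 6 → sum 33
  kept (positions 1,3,...): 7 9 9 7 8 7 → sum 47
Total = 80.
80 mod 10 = 0, so the number is valid.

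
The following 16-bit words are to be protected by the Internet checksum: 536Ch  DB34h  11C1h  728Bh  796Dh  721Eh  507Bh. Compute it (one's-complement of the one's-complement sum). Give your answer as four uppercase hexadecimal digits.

One's-complement addition (fold any carry out of bit 15 back into bit 0):
  0x536C + 0xDB34 = 0x12EA0 → wrap carry → 0x2EA1
  0x2EA1 + 0x11C1 = 0x04062
  0x4062 + 0x728B = 0x0B2ED
  0xB2ED + 0x796D = 0x12C5A → wrap carry → 0x2C5B
  0x2C5B + 0x721E = 0x09E79
  0x9E79 + 0x507B = 0x0EEF4
One's-complement sum = 0xEEF4.
Checksum = ~0xEEF4 & 0xFFFF = 0x110B.

110B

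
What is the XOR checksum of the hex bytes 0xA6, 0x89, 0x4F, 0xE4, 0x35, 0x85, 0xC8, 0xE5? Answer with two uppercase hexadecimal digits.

19

XOR the bytes together:
  start with 0xA6
  0xA6 ⊕ 0x89 = 0x2F
  0x2F ⊕ 0x4F = 0x60
  0x60 ⊕ 0xE4 = 0x84
  0x84 ⊕ 0x35 = 0xB1
  0xB1 ⊕ 0x85 = 0x34
  0x34 ⊕ 0xC8 = 0xFC
  0xFC ⊕ 0xE5 = 0x19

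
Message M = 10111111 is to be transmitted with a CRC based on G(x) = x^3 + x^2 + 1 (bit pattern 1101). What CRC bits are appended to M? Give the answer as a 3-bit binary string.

Append 3 zeros: 10111111000. Divide by 1101 (XOR where the leading bit is 1):
  pos 0: 1011 XOR 1101 = 0110
  pos 1: 1101 XOR 1101 = 0000
  pos 5: 1110 XOR 1101 = 0011
  pos 7: 1100 XOR 1101 = 0001
Remainder (last 3 bits) = 001. This is the CRC / FCS.

001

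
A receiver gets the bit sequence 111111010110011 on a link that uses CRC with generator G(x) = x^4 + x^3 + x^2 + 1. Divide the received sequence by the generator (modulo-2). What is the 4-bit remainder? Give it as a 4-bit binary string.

Modulo-2 division of 111111010110011 by 11101:
  pos 0: 11111 XOR 11101 = 00010
  pos 3: 10101 XOR 11101 = 01000
  pos 4: 10000 XOR 11101 = 01101
  pos 5: 11011 XOR 11101 = 00110
  pos 7: 11010 XOR 11101 = 00111
  pos 9: 11101 XOR 11101 = 00000
Remainder = 0001 (nonzero — an error is detected).

0001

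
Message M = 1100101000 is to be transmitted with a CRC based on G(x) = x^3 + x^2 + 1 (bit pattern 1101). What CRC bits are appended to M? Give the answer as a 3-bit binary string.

Append 3 zeros: 1100101000000. Divide by 1101 (XOR where the leading bit is 1):
  pos 0: 1100 XOR 1101 = 0001
  pos 3: 1101 XOR 1101 = 0000
Remainder (last 3 bits) = 000. This is the CRC / FCS.

000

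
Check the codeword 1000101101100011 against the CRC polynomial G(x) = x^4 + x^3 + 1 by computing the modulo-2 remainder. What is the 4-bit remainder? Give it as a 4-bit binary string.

0000

Modulo-2 division of 1000101101100011 by 11001:
  pos 0: 10001 XOR 11001 = 01000
  pos 1: 10000 XOR 11001 = 01001
  pos 2: 10011 XOR 11001 = 01010
  pos 3: 10101 XOR 11001 = 01100
  pos 4: 11000 XOR 11001 = 00001
  pos 8: 11100 XOR 11001 = 00101
  pos 10: 10101 XOR 11001 = 01100
  pos 11: 11001 XOR 11001 = 00000
Remainder = 0000 (zero — the frame passes the CRC check).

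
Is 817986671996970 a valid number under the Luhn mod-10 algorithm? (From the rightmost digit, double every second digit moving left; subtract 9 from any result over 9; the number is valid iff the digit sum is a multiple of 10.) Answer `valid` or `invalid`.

invalid

From the right, keep odd positions and double even positions (subtract 9 from any doubled value over 9):
  doubled (positions 2,4,...): 5 3 9 5 3 9 2 → sum 36
  kept (positions 1,3,...): 0 9 9 1 6 8 7 8 → sum 48
Total = 84.
84 mod 10 = 4, so the number is invalid.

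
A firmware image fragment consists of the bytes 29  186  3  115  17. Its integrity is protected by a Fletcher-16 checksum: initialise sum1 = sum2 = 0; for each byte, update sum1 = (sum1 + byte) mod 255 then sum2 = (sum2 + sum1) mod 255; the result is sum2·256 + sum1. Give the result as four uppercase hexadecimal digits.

7D5F

Running sums (mod 255):
  after byte 0 (29): sum1=29, sum2=29
  after byte 1 (186): sum1=215, sum2=244
  after byte 2 (3): sum1=218, sum2=207
  after byte 3 (115): sum1=78, sum2=30
  after byte 4 (17): sum1=95, sum2=125
Checksum = sum2·256 + sum1 = 125·256 + 95 = 32095 = 0x7D5F.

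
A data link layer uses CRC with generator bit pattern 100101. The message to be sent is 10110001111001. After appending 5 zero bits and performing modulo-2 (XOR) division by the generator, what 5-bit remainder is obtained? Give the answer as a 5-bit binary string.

Append 5 zeros: 1011000111100100000. Divide by 100101 (XOR where the leading bit is 1):
  pos 0: 101100 XOR 100101 = 001001
  pos 2: 100101 XOR 100101 = 000000
  pos 8: 111001 XOR 100101 = 011100
  pos 9: 111000 XOR 100101 = 011101
  pos 10: 111010 XOR 100101 = 011111
  pos 11: 111110 XOR 100101 = 011011
  pos 12: 110110 XOR 100101 = 010011
  pos 13: 100110 XOR 100101 = 000011
Remainder (last 5 bits) = 00011. This is the CRC / FCS.

00011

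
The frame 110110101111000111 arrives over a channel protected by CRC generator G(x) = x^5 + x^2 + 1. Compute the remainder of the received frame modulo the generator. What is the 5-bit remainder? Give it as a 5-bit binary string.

Modulo-2 division of 110110101111000111 by 100101:
  pos 0: 110110 XOR 100101 = 010011
  pos 1: 100111 XOR 100101 = 000010
  pos 5: 100111 XOR 100101 = 000010
  pos 9: 101000 XOR 100101 = 001101
  pos 11: 110111 XOR 100101 = 010010
  pos 12: 100101 XOR 100101 = 000000
Remainder = 00000 (zero — the frame passes the CRC check).

00000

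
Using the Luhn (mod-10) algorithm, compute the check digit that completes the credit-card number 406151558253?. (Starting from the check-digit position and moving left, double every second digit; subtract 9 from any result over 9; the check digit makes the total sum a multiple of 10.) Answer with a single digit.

2

Partial digits right→left: 3 5 2 8 5 5 1 5 1 6 0 4
Double every second digit counting from the check-digit position (so the 1st, 3rd, 5th, ... of the partial from the right).
  doubled (with −9 where >9): 6 4 1 2 2 0 → sum 15
  kept as-is: 5 8 5 5 6 4 → sum 33
Total = 15 + 33 = 48.
Check digit = (10 − (48 mod 10)) mod 10 = 2.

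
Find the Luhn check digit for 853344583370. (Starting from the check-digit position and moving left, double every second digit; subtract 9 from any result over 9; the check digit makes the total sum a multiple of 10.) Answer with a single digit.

2

Partial digits right→left: 0 7 3 3 8 5 4 4 3 3 5 8
Double every second digit counting from the check-digit position (so the 1st, 3rd, 5th, ... of the partial from the right).
  doubled (with −9 where >9): 0 6 7 8 6 1 → sum 28
  kept as-is: 7 3 5 4 3 8 → sum 30
Total = 28 + 30 = 58.
Check digit = (10 − (58 mod 10)) mod 10 = 2.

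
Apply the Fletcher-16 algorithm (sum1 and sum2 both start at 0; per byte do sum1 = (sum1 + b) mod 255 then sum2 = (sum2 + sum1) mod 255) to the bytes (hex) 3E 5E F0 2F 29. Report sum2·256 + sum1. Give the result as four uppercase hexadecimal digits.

Running sums (mod 255):
  after byte 0 (3E): sum1=62, sum2=62
  after byte 1 (5E): sum1=156, sum2=218
  after byte 2 (F0): sum1=141, sum2=104
  after byte 3 (2F): sum1=188, sum2=37
  after byte 4 (29): sum1=229, sum2=11
Checksum = sum2·256 + sum1 = 11·256 + 229 = 3045 = 0x0BE5.

0BE5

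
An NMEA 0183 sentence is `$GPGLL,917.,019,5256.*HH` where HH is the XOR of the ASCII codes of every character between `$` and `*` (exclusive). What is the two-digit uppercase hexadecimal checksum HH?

7F

XOR the ASCII codes of the payload characters:
  'G' = 0x47 → acc = 0x47
  'P' = 0x50 → acc = 0x17
  'G' = 0x47 → acc = 0x50
  'L' = 0x4C → acc = 0x1C
  'L' = 0x4C → acc = 0x50
  ',' = 0x2C → acc = 0x7C
  '9' = 0x39 → acc = 0x45
  '1' = 0x31 → acc = 0x74
  '7' = 0x37 → acc = 0x43
  '.' = 0x2E → acc = 0x6D
  ',' = 0x2C → acc = 0x41
  '0' = 0x30 → acc = 0x71
  '1' = 0x31 → acc = 0x40
  '9' = 0x39 → acc = 0x79
  ',' = 0x2C → acc = 0x55
  '5' = 0x35 → acc = 0x60
  '2' = 0x32 → acc = 0x52
  '5' = 0x35 → acc = 0x67
  '6' = 0x36 → acc = 0x51
  '.' = 0x2E → acc = 0x7F
Checksum = 0x7F.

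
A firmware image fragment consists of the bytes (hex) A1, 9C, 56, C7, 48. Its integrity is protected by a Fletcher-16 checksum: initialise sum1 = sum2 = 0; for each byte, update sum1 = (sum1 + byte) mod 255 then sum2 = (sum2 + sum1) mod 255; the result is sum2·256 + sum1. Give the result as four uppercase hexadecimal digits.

75A4

Running sums (mod 255):
  after byte 0 (A1): sum1=161, sum2=161
  after byte 1 (9C): sum1=62, sum2=223
  after byte 2 (56): sum1=148, sum2=116
  after byte 3 (C7): sum1=92, sum2=208
  after byte 4 (48): sum1=164, sum2=117
Checksum = sum2·256 + sum1 = 117·256 + 164 = 30116 = 0x75A4.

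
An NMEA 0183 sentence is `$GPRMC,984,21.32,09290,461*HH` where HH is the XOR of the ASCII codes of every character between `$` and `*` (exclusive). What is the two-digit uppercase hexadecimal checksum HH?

53

XOR the ASCII codes of the payload characters:
  'G' = 0x47 → acc = 0x47
  'P' = 0x50 → acc = 0x17
  'R' = 0x52 → acc = 0x45
  'M' = 0x4D → acc = 0x08
  'C' = 0x43 → acc = 0x4B
  ',' = 0x2C → acc = 0x67
  '9' = 0x39 → acc = 0x5E
  '8' = 0x38 → acc = 0x66
  '4' = 0x34 → acc = 0x52
  ',' = 0x2C → acc = 0x7E
  '2' = 0x32 → acc = 0x4C
  '1' = 0x31 → acc = 0x7D
  '.' = 0x2E → acc = 0x53
  '3' = 0x33 → acc = 0x60
  '2' = 0x32 → acc = 0x52
  ',' = 0x2C → acc = 0x7E
  '0' = 0x30 → acc = 0x4E
  '9' = 0x39 → acc = 0x77
  '2' = 0x32 → acc = 0x45
  '9' = 0x39 → acc = 0x7C
  '0' = 0x30 → acc = 0x4C
  ',' = 0x2C → acc = 0x60
  '4' = 0x34 → acc = 0x54
  '6' = 0x36 → acc = 0x62
  '1' = 0x31 → acc = 0x53
Checksum = 0x53.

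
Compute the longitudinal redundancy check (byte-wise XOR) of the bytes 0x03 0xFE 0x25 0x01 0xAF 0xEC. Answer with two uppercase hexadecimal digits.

9A

XOR the bytes together:
  start with 0x03
  0x03 ⊕ 0xFE = 0xFD
  0xFD ⊕ 0x25 = 0xD8
  0xD8 ⊕ 0x01 = 0xD9
  0xD9 ⊕ 0xAF = 0x76
  0x76 ⊕ 0xEC = 0x9A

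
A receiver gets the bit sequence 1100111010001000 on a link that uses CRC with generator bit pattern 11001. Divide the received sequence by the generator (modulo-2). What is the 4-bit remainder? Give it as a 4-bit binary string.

0000

Modulo-2 division of 1100111010001000 by 11001:
  pos 0: 11001 XOR 11001 = 00000
  pos 5: 11010 XOR 11001 = 00011
  pos 8: 11001 XOR 11001 = 00000
Remainder = 0000 (zero — the frame passes the CRC check).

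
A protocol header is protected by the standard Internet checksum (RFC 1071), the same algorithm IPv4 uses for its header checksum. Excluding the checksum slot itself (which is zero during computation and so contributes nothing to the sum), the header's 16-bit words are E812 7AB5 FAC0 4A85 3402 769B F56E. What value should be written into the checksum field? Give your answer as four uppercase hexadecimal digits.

One's-complement addition (fold any carry out of bit 15 back into bit 0):
  0xE812 + 0x7AB5 = 0x162C7 → wrap carry → 0x62C8
  0x62C8 + 0xFAC0 = 0x15D88 → wrap carry → 0x5D89
  0x5D89 + 0x4A85 = 0x0A80E
  0xA80E + 0x3402 = 0x0DC10
  0xDC10 + 0x769B = 0x152AB → wrap carry → 0x52AC
  0x52AC + 0xF56E = 0x1481A → wrap carry → 0x481B
One's-complement sum = 0x481B.
Checksum = ~0x481B & 0xFFFF = 0xB7E4.

B7E4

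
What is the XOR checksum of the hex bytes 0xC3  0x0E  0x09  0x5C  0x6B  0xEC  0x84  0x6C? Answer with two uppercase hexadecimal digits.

XOR the bytes together:
  start with 0xC3
  0xC3 ⊕ 0x0E = 0xCD
  0xCD ⊕ 0x09 = 0xC4
  0xC4 ⊕ 0x5C = 0x98
  0x98 ⊕ 0x6B = 0xF3
  0xF3 ⊕ 0xEC = 0x1F
  0x1F ⊕ 0x84 = 0x9B
  0x9B ⊕ 0x6C = 0xF7

F7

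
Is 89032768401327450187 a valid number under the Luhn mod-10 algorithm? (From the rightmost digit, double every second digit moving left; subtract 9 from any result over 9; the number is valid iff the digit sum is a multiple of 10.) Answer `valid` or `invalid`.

From the right, keep odd positions and double even positions (subtract 9 from any doubled value over 9):
  doubled (positions 2,4,...): 7 0 8 4 2 8 3 4 0 7 → sum 43
  kept (positions 1,3,...): 7 1 5 7 3 0 8 7 3 9 → sum 50
Total = 93.
93 mod 10 = 3, so the number is invalid.

invalid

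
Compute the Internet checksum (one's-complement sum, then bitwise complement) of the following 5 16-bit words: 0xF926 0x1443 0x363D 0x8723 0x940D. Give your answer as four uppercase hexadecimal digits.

A127

One's-complement addition (fold any carry out of bit 15 back into bit 0):
  0xF926 + 0x1443 = 0x10D69 → wrap carry → 0x0D6A
  0x0D6A + 0x363D = 0x043A7
  0x43A7 + 0x8723 = 0x0CACA
  0xCACA + 0x940D = 0x15ED7 → wrap carry → 0x5ED8
One's-complement sum = 0x5ED8.
Checksum = ~0x5ED8 & 0xFFFF = 0xA127.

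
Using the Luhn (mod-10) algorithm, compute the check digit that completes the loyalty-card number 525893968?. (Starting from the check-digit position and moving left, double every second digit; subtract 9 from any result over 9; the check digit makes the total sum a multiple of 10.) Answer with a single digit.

4

Partial digits right→left: 8 6 9 3 9 8 5 2 5
Double every second digit counting from the check-digit position (so the 1st, 3rd, 5th, ... of the partial from the right).
  doubled (with −9 where >9): 7 9 9 1 1 → sum 27
  kept as-is: 6 3 8 2 → sum 19
Total = 27 + 19 = 46.
Check digit = (10 − (46 mod 10)) mod 10 = 4.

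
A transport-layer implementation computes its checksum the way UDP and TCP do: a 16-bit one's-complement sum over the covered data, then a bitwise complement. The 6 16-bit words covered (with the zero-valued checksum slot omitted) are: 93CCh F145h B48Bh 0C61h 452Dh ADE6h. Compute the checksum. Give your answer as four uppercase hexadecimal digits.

One's-complement addition (fold any carry out of bit 15 back into bit 0):
  0x93CC + 0xF145 = 0x18511 → wrap carry → 0x8512
  0x8512 + 0xB48B = 0x1399D → wrap carry → 0x399E
  0x399E + 0x0C61 = 0x045FF
  0x45FF + 0x452D = 0x08B2C
  0x8B2C + 0xADE6 = 0x13912 → wrap carry → 0x3913
One's-complement sum = 0x3913.
Checksum = ~0x3913 & 0xFFFF = 0xC6EC.

C6EC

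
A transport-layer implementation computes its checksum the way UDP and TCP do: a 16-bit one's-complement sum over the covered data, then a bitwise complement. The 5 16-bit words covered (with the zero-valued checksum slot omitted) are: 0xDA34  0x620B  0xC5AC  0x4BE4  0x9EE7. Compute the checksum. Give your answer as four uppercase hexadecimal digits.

1347

One's-complement addition (fold any carry out of bit 15 back into bit 0):
  0xDA34 + 0x620B = 0x13C3F → wrap carry → 0x3C40
  0x3C40 + 0xC5AC = 0x101EC → wrap carry → 0x01ED
  0x01ED + 0x4BE4 = 0x04DD1
  0x4DD1 + 0x9EE7 = 0x0ECB8
One's-complement sum = 0xECB8.
Checksum = ~0xECB8 & 0xFFFF = 0x1347.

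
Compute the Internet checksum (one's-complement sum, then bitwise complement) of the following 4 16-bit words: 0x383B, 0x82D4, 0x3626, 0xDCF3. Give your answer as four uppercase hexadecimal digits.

31D6

One's-complement addition (fold any carry out of bit 15 back into bit 0):
  0x383B + 0x82D4 = 0x0BB0F
  0xBB0F + 0x3626 = 0x0F135
  0xF135 + 0xDCF3 = 0x1CE28 → wrap carry → 0xCE29
One's-complement sum = 0xCE29.
Checksum = ~0xCE29 & 0xFFFF = 0x31D6.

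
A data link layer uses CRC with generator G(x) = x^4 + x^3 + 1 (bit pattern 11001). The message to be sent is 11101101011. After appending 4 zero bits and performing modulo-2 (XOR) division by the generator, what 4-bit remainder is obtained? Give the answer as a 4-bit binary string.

0011

Append 4 zeros: 111011010110000. Divide by 11001 (XOR where the leading bit is 1):
  pos 0: 11101 XOR 11001 = 00100
  pos 2: 10010 XOR 11001 = 01011
  pos 3: 10111 XOR 11001 = 01110
  pos 4: 11100 XOR 11001 = 00101
  pos 6: 10111 XOR 11001 = 01110
  pos 7: 11100 XOR 11001 = 00101
  pos 9: 10100 XOR 11001 = 01101
  pos 10: 11010 XOR 11001 = 00011
Remainder (last 4 bits) = 0011. This is the CRC / FCS.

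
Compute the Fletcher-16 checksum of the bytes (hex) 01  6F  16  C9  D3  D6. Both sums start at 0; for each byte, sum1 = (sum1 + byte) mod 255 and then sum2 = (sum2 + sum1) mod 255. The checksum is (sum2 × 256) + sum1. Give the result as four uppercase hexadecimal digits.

67FA

Running sums (mod 255):
  after byte 0 (01): sum1=1, sum2=1
  after byte 1 (6F): sum1=112, sum2=113
  after byte 2 (16): sum1=134, sum2=247
  after byte 3 (C9): sum1=80, sum2=72
  after byte 4 (D3): sum1=36, sum2=108
  after byte 5 (D6): sum1=250, sum2=103
Checksum = sum2·256 + sum1 = 103·256 + 250 = 26618 = 0x67FA.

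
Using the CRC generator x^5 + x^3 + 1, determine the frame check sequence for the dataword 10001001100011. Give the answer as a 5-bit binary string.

Append 5 zeros: 1000100110001100000. Divide by 101001 (XOR where the leading bit is 1):
  pos 0: 100010 XOR 101001 = 001011
  pos 2: 101101 XOR 101001 = 000100
  pos 5: 100100 XOR 101001 = 001101
  pos 7: 110101 XOR 101001 = 011100
  pos 8: 111001 XOR 101001 = 010000
  pos 9: 100000 XOR 101001 = 001001
  pos 11: 100100 XOR 101001 = 001101
  pos 13: 110100 XOR 101001 = 011101
Remainder (last 5 bits) = 11101. This is the CRC / FCS.

11101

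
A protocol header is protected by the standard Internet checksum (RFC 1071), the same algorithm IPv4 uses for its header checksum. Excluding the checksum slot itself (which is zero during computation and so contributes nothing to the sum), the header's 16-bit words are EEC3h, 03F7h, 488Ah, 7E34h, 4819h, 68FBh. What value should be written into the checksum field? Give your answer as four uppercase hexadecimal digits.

One's-complement addition (fold any carry out of bit 15 back into bit 0):
  0xEEC3 + 0x03F7 = 0x0F2BA
  0xF2BA + 0x488A = 0x13B44 → wrap carry → 0x3B45
  0x3B45 + 0x7E34 = 0x0B979
  0xB979 + 0x4819 = 0x10192 → wrap carry → 0x0193
  0x0193 + 0x68FB = 0x06A8E
One's-complement sum = 0x6A8E.
Checksum = ~0x6A8E & 0xFFFF = 0x9571.

9571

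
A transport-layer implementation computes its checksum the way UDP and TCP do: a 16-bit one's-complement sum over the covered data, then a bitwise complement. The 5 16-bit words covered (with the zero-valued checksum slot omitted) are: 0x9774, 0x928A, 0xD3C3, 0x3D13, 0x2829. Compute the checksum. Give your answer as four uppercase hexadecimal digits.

One's-complement addition (fold any carry out of bit 15 back into bit 0):
  0x9774 + 0x928A = 0x129FE → wrap carry → 0x29FF
  0x29FF + 0xD3C3 = 0x0FDC2
  0xFDC2 + 0x3D13 = 0x13AD5 → wrap carry → 0x3AD6
  0x3AD6 + 0x2829 = 0x062FF
One's-complement sum = 0x62FF.
Checksum = ~0x62FF & 0xFFFF = 0x9D00.

9D00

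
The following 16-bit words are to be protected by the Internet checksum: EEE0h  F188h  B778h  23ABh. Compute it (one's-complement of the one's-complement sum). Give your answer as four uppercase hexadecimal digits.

One's-complement addition (fold any carry out of bit 15 back into bit 0):
  0xEEE0 + 0xF188 = 0x1E068 → wrap carry → 0xE069
  0xE069 + 0xB778 = 0x197E1 → wrap carry → 0x97E2
  0x97E2 + 0x23AB = 0x0BB8D
One's-complement sum = 0xBB8D.
Checksum = ~0xBB8D & 0xFFFF = 0x4472.

4472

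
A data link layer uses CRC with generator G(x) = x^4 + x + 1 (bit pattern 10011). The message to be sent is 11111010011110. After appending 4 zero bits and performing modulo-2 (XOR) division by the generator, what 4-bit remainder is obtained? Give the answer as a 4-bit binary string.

1001

Append 4 zeros: 111110100111100000. Divide by 10011 (XOR where the leading bit is 1):
  pos 0: 11111 XOR 10011 = 01100
  pos 1: 11000 XOR 10011 = 01011
  pos 2: 10111 XOR 10011 = 00100
  pos 4: 10000 XOR 10011 = 00011
  pos 7: 11111 XOR 10011 = 01100
  pos 8: 11001 XOR 10011 = 01010
  pos 9: 10100 XOR 10011 = 00111
  pos 11: 11100 XOR 10011 = 01111
  pos 12: 11110 XOR 10011 = 01101
  pos 13: 11010 XOR 10011 = 01001
Remainder (last 4 bits) = 1001. This is the CRC / FCS.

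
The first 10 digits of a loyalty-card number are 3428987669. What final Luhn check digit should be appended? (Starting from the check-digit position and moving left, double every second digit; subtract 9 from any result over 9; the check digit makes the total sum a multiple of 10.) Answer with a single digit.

Partial digits right→left: 9 6 6 7 8 9 8 2 4 3
Double every second digit counting from the check-digit position (so the 1st, 3rd, 5th, ... of the partial from the right).
  doubled (with −9 where >9): 9 3 7 7 8 → sum 34
  kept as-is: 6 7 9 2 3 → sum 27
Total = 34 + 27 = 61.
Check digit = (10 − (61 mod 10)) mod 10 = 9.

9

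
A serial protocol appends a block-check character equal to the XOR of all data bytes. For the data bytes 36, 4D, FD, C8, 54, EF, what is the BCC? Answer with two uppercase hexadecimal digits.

F5

XOR the bytes together:
  start with 0x36
  0x36 ⊕ 0x4D = 0x7B
  0x7B ⊕ 0xFD = 0x86
  0x86 ⊕ 0xC8 = 0x4E
  0x4E ⊕ 0x54 = 0x1A
  0x1A ⊕ 0xEF = 0xF5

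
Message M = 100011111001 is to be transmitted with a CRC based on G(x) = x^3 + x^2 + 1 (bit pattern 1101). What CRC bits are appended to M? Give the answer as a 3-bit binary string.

000

Append 3 zeros: 100011111001000. Divide by 1101 (XOR where the leading bit is 1):
  pos 0: 1000 XOR 1101 = 0101
  pos 1: 1011 XOR 1101 = 0110
  pos 2: 1101 XOR 1101 = 0000
  pos 6: 1110 XOR 1101 = 0011
  pos 8: 1101 XOR 1101 = 0000
Remainder (last 3 bits) = 000. This is the CRC / FCS.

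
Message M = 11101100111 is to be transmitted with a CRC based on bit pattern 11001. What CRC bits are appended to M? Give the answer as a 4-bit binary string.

Append 4 zeros: 111011001110000. Divide by 11001 (XOR where the leading bit is 1):
  pos 0: 11101 XOR 11001 = 00100
  pos 2: 10010 XOR 11001 = 01011
  pos 3: 10110 XOR 11001 = 01111
  pos 4: 11111 XOR 11001 = 00110
  pos 6: 11011 XOR 11001 = 00010
  pos 9: 10000 XOR 11001 = 01001
  pos 10: 10010 XOR 11001 = 01011
Remainder (last 4 bits) = 1011. This is the CRC / FCS.

1011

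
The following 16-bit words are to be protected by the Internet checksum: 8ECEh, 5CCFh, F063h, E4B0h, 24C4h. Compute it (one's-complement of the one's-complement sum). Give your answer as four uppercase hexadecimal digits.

1A89

One's-complement addition (fold any carry out of bit 15 back into bit 0):
  0x8ECE + 0x5CCF = 0x0EB9D
  0xEB9D + 0xF063 = 0x1DC00 → wrap carry → 0xDC01
  0xDC01 + 0xE4B0 = 0x1C0B1 → wrap carry → 0xC0B2
  0xC0B2 + 0x24C4 = 0x0E576
One's-complement sum = 0xE576.
Checksum = ~0xE576 & 0xFFFF = 0x1A89.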